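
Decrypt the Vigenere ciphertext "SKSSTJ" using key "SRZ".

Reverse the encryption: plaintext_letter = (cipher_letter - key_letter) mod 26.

Step 1: Extend key: SRZSRZ
Step 2: Decrypt each letter (c - k) mod 26:
  S(18) - S(18) = (18-18) mod 26 = 0 = A
  K(10) - R(17) = (10-17) mod 26 = 19 = T
  S(18) - Z(25) = (18-25) mod 26 = 19 = T
  S(18) - S(18) = (18-18) mod 26 = 0 = A
  T(19) - R(17) = (19-17) mod 26 = 2 = C
  J(9) - Z(25) = (9-25) mod 26 = 10 = K
Plaintext: ATTACK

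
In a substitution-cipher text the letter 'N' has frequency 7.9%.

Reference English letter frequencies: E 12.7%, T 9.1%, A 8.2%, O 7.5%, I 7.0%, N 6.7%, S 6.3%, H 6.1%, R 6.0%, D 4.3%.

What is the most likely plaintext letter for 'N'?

Step 1: The observed frequency is 7.9%.
Step 2: Compare with English frequencies:
  E: 12.7% (difference: 4.8%)
  T: 9.1% (difference: 1.2%)
  A: 8.2% (difference: 0.3%) <-- closest
  O: 7.5% (difference: 0.4%)
  I: 7.0% (difference: 0.9%)
  N: 6.7% (difference: 1.2%)
  S: 6.3% (difference: 1.6%)
  H: 6.1% (difference: 1.8%)
  R: 6.0% (difference: 1.9%)
  D: 4.3% (difference: 3.6%)
Step 3: 'N' most likely represents 'A' (frequency 8.2%).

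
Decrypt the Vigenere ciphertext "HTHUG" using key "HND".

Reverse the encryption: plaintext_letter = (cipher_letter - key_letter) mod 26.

Step 1: Extend key: HNDHN
Step 2: Decrypt each letter (c - k) mod 26:
  H(7) - H(7) = (7-7) mod 26 = 0 = A
  T(19) - N(13) = (19-13) mod 26 = 6 = G
  H(7) - D(3) = (7-3) mod 26 = 4 = E
  U(20) - H(7) = (20-7) mod 26 = 13 = N
  G(6) - N(13) = (6-13) mod 26 = 19 = T
Plaintext: AGENT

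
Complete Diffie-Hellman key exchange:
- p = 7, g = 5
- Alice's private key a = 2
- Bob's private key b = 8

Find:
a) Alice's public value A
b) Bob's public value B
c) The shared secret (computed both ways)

Step 1: A = g^a mod p = 5^2 mod 7 = 4.
Step 2: B = g^b mod p = 5^8 mod 7 = 4.
Step 3: Alice computes s = B^a mod p = 4^2 mod 7 = 2.
Step 4: Bob computes s = A^b mod p = 4^8 mod 7 = 2.
Both sides agree: shared secret = 2.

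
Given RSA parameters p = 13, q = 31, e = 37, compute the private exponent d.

Step 1: n = 13 * 31 = 403.
Step 2: phi(n) = 12 * 30 = 360.
Step 3: Find d such that 37 * d = 1 (mod 360).
Step 4: d = 37^(-1) mod 360 = 253.
Verification: 37 * 253 = 9361 = 26 * 360 + 1.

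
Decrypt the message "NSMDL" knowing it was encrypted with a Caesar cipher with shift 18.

Step 1: Reverse the shift by subtracting 18 from each letter position.
  N (position 13) -> position (13-18) mod 26 = 21 -> V
  S (position 18) -> position (18-18) mod 26 = 0 -> A
  M (position 12) -> position (12-18) mod 26 = 20 -> U
  D (position 3) -> position (3-18) mod 26 = 11 -> L
  L (position 11) -> position (11-18) mod 26 = 19 -> T
Decrypted message: VAULT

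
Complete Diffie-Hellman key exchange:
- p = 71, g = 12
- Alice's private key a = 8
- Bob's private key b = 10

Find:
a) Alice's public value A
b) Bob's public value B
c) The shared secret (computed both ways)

Step 1: A = g^a mod p = 12^8 mod 71 = 16.
Step 2: B = g^b mod p = 12^10 mod 71 = 32.
Step 3: Alice computes s = B^a mod p = 32^8 mod 71 = 32.
Step 4: Bob computes s = A^b mod p = 16^10 mod 71 = 32.
Both sides agree: shared secret = 32.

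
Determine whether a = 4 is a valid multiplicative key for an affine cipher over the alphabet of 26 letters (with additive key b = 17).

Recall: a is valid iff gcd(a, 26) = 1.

Step 1: Compute gcd(4, 26).
Step 2: gcd(4, 26) = 2.
Since gcd = 2 != 1, 4 shares a common factor with 26, so it cannot be used.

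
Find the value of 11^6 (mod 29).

Step 1: Compute 11^6 mod 29 step by step, reducing modulo 29 at each step.
  11^1 mod 29 = 11
  11^2 mod 29 = (11 * 11) mod 29 = 5
  11^3 mod 29 = (5 * 11) mod 29 = 26
  11^4 mod 29 = (26 * 11) mod 29 = 25
  11^5 mod 29 = (25 * 11) mod 29 = 14
  11^6 mod 29 = (14 * 11) mod 29 = 9
Step 2: Result = 9.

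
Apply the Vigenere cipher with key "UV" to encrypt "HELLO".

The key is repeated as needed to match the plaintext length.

Step 1: Repeat key to match plaintext length:
  Plaintext: HELLO
  Key:       UVUVU
Step 2: Encrypt each letter:
  H(7) + U(20) = (7+20) mod 26 = 1 = B
  E(4) + V(21) = (4+21) mod 26 = 25 = Z
  L(11) + U(20) = (11+20) mod 26 = 5 = F
  L(11) + V(21) = (11+21) mod 26 = 6 = G
  O(14) + U(20) = (14+20) mod 26 = 8 = I
Ciphertext: BZFGI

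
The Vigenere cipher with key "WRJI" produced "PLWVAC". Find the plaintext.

Step 1: Extend key: WRJIWR
Step 2: Decrypt each letter (c - k) mod 26:
  P(15) - W(22) = (15-22) mod 26 = 19 = T
  L(11) - R(17) = (11-17) mod 26 = 20 = U
  W(22) - J(9) = (22-9) mod 26 = 13 = N
  V(21) - I(8) = (21-8) mod 26 = 13 = N
  A(0) - W(22) = (0-22) mod 26 = 4 = E
  C(2) - R(17) = (2-17) mod 26 = 11 = L
Plaintext: TUNNEL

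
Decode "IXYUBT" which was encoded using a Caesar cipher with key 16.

Step 1: Reverse the shift by subtracting 16 from each letter position.
  I (position 8) -> position (8-16) mod 26 = 18 -> S
  X (position 23) -> position (23-16) mod 26 = 7 -> H
  Y (position 24) -> position (24-16) mod 26 = 8 -> I
  U (position 20) -> position (20-16) mod 26 = 4 -> E
  B (position 1) -> position (1-16) mod 26 = 11 -> L
  T (position 19) -> position (19-16) mod 26 = 3 -> D
Decrypted message: SHIELD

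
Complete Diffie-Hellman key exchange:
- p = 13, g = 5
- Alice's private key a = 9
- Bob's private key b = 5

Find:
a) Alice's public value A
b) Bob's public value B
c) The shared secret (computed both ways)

Step 1: A = g^a mod p = 5^9 mod 13 = 5.
Step 2: B = g^b mod p = 5^5 mod 13 = 5.
Step 3: Alice computes s = B^a mod p = 5^9 mod 13 = 5.
Step 4: Bob computes s = A^b mod p = 5^5 mod 13 = 5.
Both sides agree: shared secret = 5.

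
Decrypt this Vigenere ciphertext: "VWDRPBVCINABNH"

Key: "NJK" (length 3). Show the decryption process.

Step 1: Key 'NJK' has length 3. Extended key: NJKNJKNJKNJKNJ
Step 2: Decrypt each position:
  V(21) - N(13) = 8 = I
  W(22) - J(9) = 13 = N
  D(3) - K(10) = 19 = T
  R(17) - N(13) = 4 = E
  P(15) - J(9) = 6 = G
  B(1) - K(10) = 17 = R
  V(21) - N(13) = 8 = I
  C(2) - J(9) = 19 = T
  I(8) - K(10) = 24 = Y
  N(13) - N(13) = 0 = A
  A(0) - J(9) = 17 = R
  B(1) - K(10) = 17 = R
  N(13) - N(13) = 0 = A
  H(7) - J(9) = 24 = Y
Plaintext: INTEGRITYARRAY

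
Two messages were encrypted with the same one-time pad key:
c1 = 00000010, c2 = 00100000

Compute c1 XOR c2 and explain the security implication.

Step 1: c1 XOR c2 = (m1 XOR k) XOR (m2 XOR k).
Step 2: By XOR associativity/commutativity: = m1 XOR m2 XOR k XOR k = m1 XOR m2.
Step 3: 00000010 XOR 00100000 = 00100010 = 34.
Step 4: The key cancels out! An attacker learns m1 XOR m2 = 34, revealing the relationship between plaintexts.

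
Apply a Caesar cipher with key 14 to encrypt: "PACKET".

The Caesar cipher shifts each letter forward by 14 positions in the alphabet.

Step 1: For each letter, shift forward by 14 positions (mod 26).
  P (position 15) -> position (15+14) mod 26 = 3 -> D
  A (position 0) -> position (0+14) mod 26 = 14 -> O
  C (position 2) -> position (2+14) mod 26 = 16 -> Q
  K (position 10) -> position (10+14) mod 26 = 24 -> Y
  E (position 4) -> position (4+14) mod 26 = 18 -> S
  T (position 19) -> position (19+14) mod 26 = 7 -> H
Result: DOQYSH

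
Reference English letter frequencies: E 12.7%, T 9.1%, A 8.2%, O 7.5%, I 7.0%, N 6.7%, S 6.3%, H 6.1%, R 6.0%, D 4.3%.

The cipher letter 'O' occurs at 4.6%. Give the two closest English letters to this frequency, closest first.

Step 1: Observed frequency of 'O' is 4.6%.
Step 2: Compute distances to each reference frequency and sort:
  D (4.3%): difference = 0.3% <-- BEST
  R (6.0%): difference = 1.4% <-- RUNNER-UP
  H (6.1%): difference = 1.5%
  S (6.3%): difference = 1.7%
  N (6.7%): difference = 2.1%
Step 3: Most likely is 'D' (4.3%, diff 0.3%); second most likely is 'R' (6.0%, diff 1.4%).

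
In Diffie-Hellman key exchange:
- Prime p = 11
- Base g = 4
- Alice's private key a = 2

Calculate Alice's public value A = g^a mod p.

Step 1: A = g^a mod p = 4^2 mod 11.
  4^1 mod 11 = 4
  4^2 mod 11 = (4 * 4) mod 11 = 5
Result: A = 5.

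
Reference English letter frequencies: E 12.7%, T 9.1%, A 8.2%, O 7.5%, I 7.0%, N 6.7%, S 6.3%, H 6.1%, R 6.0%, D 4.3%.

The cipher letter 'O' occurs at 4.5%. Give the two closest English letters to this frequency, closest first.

Step 1: Observed frequency of 'O' is 4.5%.
Step 2: Compute distances to each reference frequency and sort:
  D (4.3%): difference = 0.2% <-- BEST
  R (6.0%): difference = 1.5% <-- RUNNER-UP
  H (6.1%): difference = 1.6%
  S (6.3%): difference = 1.8%
  N (6.7%): difference = 2.2%
Step 3: Most likely is 'D' (4.3%, diff 0.2%); second most likely is 'R' (6.0%, diff 1.5%).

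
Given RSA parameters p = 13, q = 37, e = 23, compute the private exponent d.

Step 1: n = 13 * 37 = 481.
Step 2: phi(n) = 12 * 36 = 432.
Step 3: Find d such that 23 * d = 1 (mod 432).
Step 4: d = 23^(-1) mod 432 = 263.
Verification: 23 * 263 = 6049 = 14 * 432 + 1.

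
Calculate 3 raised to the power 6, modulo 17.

Step 1: Compute 3^6 mod 17 step by step, reducing modulo 17 at each step.
  3^1 mod 17 = 3
  3^2 mod 17 = (3 * 3) mod 17 = 9
  3^3 mod 17 = (9 * 3) mod 17 = 10
  3^4 mod 17 = (10 * 3) mod 17 = 13
  3^5 mod 17 = (13 * 3) mod 17 = 5
  3^6 mod 17 = (5 * 3) mod 17 = 15
Step 2: Result = 15.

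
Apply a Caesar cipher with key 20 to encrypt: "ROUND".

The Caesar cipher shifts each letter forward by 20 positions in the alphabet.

Step 1: For each letter, shift forward by 20 positions (mod 26).
  R (position 17) -> position (17+20) mod 26 = 11 -> L
  O (position 14) -> position (14+20) mod 26 = 8 -> I
  U (position 20) -> position (20+20) mod 26 = 14 -> O
  N (position 13) -> position (13+20) mod 26 = 7 -> H
  D (position 3) -> position (3+20) mod 26 = 23 -> X
Result: LIOHX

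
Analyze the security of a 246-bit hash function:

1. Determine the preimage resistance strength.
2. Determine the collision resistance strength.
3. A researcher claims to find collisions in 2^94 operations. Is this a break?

Step 1: Preimage resistance requires brute-force of 2^246 operations.
Step 2: Collision resistance (birthday bound) = 2^(246/2) = 2^123.
Step 3: The claimed attack costs 2^94 operations.
Step 4: Since 2^94 < 2^123, the claimed attack beats the generic birthday bound, so collision resistance is broken.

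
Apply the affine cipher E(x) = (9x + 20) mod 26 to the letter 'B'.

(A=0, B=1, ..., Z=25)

Step 1: Convert 'B' to number: x = 1.
Step 2: E(1) = (9 * 1 + 20) mod 26 = 29 mod 26 = 3.
Step 3: Convert 3 back to letter: D.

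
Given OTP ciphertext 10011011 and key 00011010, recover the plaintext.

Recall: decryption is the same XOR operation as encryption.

Step 1: XOR ciphertext with key:
  Ciphertext: 10011011
  Key:        00011010
  XOR:        10000001
Step 2: Plaintext = 10000001 = 129 in decimal.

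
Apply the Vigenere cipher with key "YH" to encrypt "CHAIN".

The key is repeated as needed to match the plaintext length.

Step 1: Repeat key to match plaintext length:
  Plaintext: CHAIN
  Key:       YHYHY
Step 2: Encrypt each letter:
  C(2) + Y(24) = (2+24) mod 26 = 0 = A
  H(7) + H(7) = (7+7) mod 26 = 14 = O
  A(0) + Y(24) = (0+24) mod 26 = 24 = Y
  I(8) + H(7) = (8+7) mod 26 = 15 = P
  N(13) + Y(24) = (13+24) mod 26 = 11 = L
Ciphertext: AOYPL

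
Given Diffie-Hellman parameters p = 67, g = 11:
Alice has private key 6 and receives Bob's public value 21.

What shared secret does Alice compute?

Step 1: s = B^a mod p = 21^6 mod 67.
  21^1 mod 67 = 21
  21^2 mod 67 = (21 * 21) mod 67 = 39
  21^3 mod 67 = (39 * 21) mod 67 = 15
  21^4 mod 67 = (15 * 21) mod 67 = 47
  21^5 mod 67 = (47 * 21) mod 67 = 49
  21^6 mod 67 = (49 * 21) mod 67 = 24
Result: shared secret = 24.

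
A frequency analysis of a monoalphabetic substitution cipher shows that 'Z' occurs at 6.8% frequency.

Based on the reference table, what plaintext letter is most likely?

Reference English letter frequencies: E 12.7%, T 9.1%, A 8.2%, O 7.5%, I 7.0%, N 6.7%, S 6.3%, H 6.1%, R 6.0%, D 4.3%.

Step 1: The observed frequency is 6.8%.
Step 2: Compare with English frequencies:
  E: 12.7% (difference: 5.9%)
  T: 9.1% (difference: 2.3%)
  A: 8.2% (difference: 1.4%)
  O: 7.5% (difference: 0.7%)
  I: 7.0% (difference: 0.2%)
  N: 6.7% (difference: 0.1%) <-- closest
  S: 6.3% (difference: 0.5%)
  H: 6.1% (difference: 0.7%)
  R: 6.0% (difference: 0.8%)
  D: 4.3% (difference: 2.5%)
Step 3: 'Z' most likely represents 'N' (frequency 6.7%).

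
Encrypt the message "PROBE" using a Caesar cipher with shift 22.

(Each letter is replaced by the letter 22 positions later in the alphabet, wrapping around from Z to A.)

Step 1: For each letter, shift forward by 22 positions (mod 26).
  P (position 15) -> position (15+22) mod 26 = 11 -> L
  R (position 17) -> position (17+22) mod 26 = 13 -> N
  O (position 14) -> position (14+22) mod 26 = 10 -> K
  B (position 1) -> position (1+22) mod 26 = 23 -> X
  E (position 4) -> position (4+22) mod 26 = 0 -> A
Result: LNKXA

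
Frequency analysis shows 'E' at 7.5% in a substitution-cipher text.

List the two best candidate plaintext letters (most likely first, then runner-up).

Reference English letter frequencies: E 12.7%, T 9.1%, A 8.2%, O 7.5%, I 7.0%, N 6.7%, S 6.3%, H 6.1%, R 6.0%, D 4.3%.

Step 1: Observed frequency of 'E' is 7.5%.
Step 2: Compute distances to each reference frequency and sort:
  O (7.5%): difference = 0.0% <-- BEST
  I (7.0%): difference = 0.5% <-- RUNNER-UP
  A (8.2%): difference = 0.7%
  N (6.7%): difference = 0.8%
  S (6.3%): difference = 1.2%
Step 3: Most likely is 'O' (7.5%, diff 0.0%); second most likely is 'I' (7.0%, diff 0.5%).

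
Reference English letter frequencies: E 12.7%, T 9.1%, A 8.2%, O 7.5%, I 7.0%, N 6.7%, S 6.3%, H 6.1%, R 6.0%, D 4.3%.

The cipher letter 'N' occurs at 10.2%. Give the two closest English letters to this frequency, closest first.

Step 1: Observed frequency of 'N' is 10.2%.
Step 2: Compute distances to each reference frequency and sort:
  T (9.1%): difference = 1.1% <-- BEST
  A (8.2%): difference = 2.0% <-- RUNNER-UP
  E (12.7%): difference = 2.5%
  O (7.5%): difference = 2.7%
  I (7.0%): difference = 3.2%
Step 3: Most likely is 'T' (9.1%, diff 1.1%); second most likely is 'A' (8.2%, diff 2.0%).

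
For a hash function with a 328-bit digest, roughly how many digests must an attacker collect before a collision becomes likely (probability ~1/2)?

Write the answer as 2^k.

Step 1: The birthday paradox gives collision probability ~50% after sqrt(2^n) = 2^(n/2) hashes.
Step 2: For 328-bit output: 2^(328/2) = 2^164.
Step 3: Approximately 2^164 hash computations needed.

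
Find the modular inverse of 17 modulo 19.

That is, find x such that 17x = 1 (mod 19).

Step 1: We need x such that 17 * x = 1 (mod 19).
Step 2: Using the extended Euclidean algorithm or trial:
  17 * 9 = 153 = 8 * 19 + 1.
Step 3: Since 153 mod 19 = 1, the inverse is x = 9.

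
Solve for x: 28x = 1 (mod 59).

Step 1: We need x such that 28 * x = 1 (mod 59).
Step 2: Using the extended Euclidean algorithm or trial:
  28 * 19 = 532 = 9 * 59 + 1.
Step 3: Since 532 mod 59 = 1, the inverse is x = 19.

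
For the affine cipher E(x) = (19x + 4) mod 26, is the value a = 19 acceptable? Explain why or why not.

Step 1: Compute gcd(19, 26).
Step 2: gcd(19, 26) = 1.
Since gcd = 1, 19 is coprime with 26, so it is a valid key.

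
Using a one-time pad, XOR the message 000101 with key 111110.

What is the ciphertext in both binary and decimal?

Step 1: Write out the XOR operation bit by bit:
  Message: 000101
  Key:     111110
  XOR:     111011
Step 2: Convert to decimal: 111011 = 59.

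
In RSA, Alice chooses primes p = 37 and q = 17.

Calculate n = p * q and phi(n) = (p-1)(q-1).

Step 1: n = p * q = 37 * 17 = 629.
Step 2: phi(n) = (p-1)(q-1) = 36 * 16 = 576.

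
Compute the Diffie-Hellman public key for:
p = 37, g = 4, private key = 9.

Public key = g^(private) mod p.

Step 1: A = g^a mod p = 4^9 mod 37.
  4^1 mod 37 = 4
  4^2 mod 37 = (4 * 4) mod 37 = 16
  4^3 mod 37 = (16 * 4) mod 37 = 27
  4^4 mod 37 = (27 * 4) mod 37 = 34
  4^5 mod 37 = (34 * 4) mod 37 = 25
  4^6 mod 37 = (25 * 4) mod 37 = 26
  4^7 mod 37 = (26 * 4) mod 37 = 30
  4^8 mod 37 = (30 * 4) mod 37 = 9
  4^9 mod 37 = (9 * 4) mod 37 = 36
Result: A = 36.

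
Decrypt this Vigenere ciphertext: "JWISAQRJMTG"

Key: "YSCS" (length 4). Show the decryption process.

Step 1: Key 'YSCS' has length 4. Extended key: YSCSYSCSYSC
Step 2: Decrypt each position:
  J(9) - Y(24) = 11 = L
  W(22) - S(18) = 4 = E
  I(8) - C(2) = 6 = G
  S(18) - S(18) = 0 = A
  A(0) - Y(24) = 2 = C
  Q(16) - S(18) = 24 = Y
  R(17) - C(2) = 15 = P
  J(9) - S(18) = 17 = R
  M(12) - Y(24) = 14 = O
  T(19) - S(18) = 1 = B
  G(6) - C(2) = 4 = E
Plaintext: LEGACYPROBE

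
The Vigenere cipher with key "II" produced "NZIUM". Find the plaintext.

Step 1: Extend key: IIIII
Step 2: Decrypt each letter (c - k) mod 26:
  N(13) - I(8) = (13-8) mod 26 = 5 = F
  Z(25) - I(8) = (25-8) mod 26 = 17 = R
  I(8) - I(8) = (8-8) mod 26 = 0 = A
  U(20) - I(8) = (20-8) mod 26 = 12 = M
  M(12) - I(8) = (12-8) mod 26 = 4 = E
Plaintext: FRAME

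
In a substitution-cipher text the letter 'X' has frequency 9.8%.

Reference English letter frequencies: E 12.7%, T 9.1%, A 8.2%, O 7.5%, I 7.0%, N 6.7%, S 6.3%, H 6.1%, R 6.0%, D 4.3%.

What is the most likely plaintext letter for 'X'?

Step 1: The observed frequency is 9.8%.
Step 2: Compare with English frequencies:
  E: 12.7% (difference: 2.9%)
  T: 9.1% (difference: 0.7%) <-- closest
  A: 8.2% (difference: 1.6%)
  O: 7.5% (difference: 2.3%)
  I: 7.0% (difference: 2.8%)
  N: 6.7% (difference: 3.1%)
  S: 6.3% (difference: 3.5%)
  H: 6.1% (difference: 3.7%)
  R: 6.0% (difference: 3.8%)
  D: 4.3% (difference: 5.5%)
Step 3: 'X' most likely represents 'T' (frequency 9.1%).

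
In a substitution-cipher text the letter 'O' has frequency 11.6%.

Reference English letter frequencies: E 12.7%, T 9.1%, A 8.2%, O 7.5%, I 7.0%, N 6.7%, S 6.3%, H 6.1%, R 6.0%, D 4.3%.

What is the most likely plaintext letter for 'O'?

Step 1: The observed frequency is 11.6%.
Step 2: Compare with English frequencies:
  E: 12.7% (difference: 1.1%) <-- closest
  T: 9.1% (difference: 2.5%)
  A: 8.2% (difference: 3.4%)
  O: 7.5% (difference: 4.1%)
  I: 7.0% (difference: 4.6%)
  N: 6.7% (difference: 4.9%)
  S: 6.3% (difference: 5.3%)
  H: 6.1% (difference: 5.5%)
  R: 6.0% (difference: 5.6%)
  D: 4.3% (difference: 7.3%)
Step 3: 'O' most likely represents 'E' (frequency 12.7%).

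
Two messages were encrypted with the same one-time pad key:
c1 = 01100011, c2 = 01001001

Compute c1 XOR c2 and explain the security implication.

Step 1: c1 XOR c2 = (m1 XOR k) XOR (m2 XOR k).
Step 2: By XOR associativity/commutativity: = m1 XOR m2 XOR k XOR k = m1 XOR m2.
Step 3: 01100011 XOR 01001001 = 00101010 = 42.
Step 4: The key cancels out! An attacker learns m1 XOR m2 = 42, revealing the relationship between plaintexts.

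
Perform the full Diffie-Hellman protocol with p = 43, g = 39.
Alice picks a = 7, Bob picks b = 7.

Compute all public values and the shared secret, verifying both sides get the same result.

Step 1: A = g^a mod p = 39^7 mod 43 = 42.
Step 2: B = g^b mod p = 39^7 mod 43 = 42.
Step 3: Alice computes s = B^a mod p = 42^7 mod 43 = 42.
Step 4: Bob computes s = A^b mod p = 42^7 mod 43 = 42.
Both sides agree: shared secret = 42.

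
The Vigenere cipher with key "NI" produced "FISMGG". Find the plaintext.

Step 1: Extend key: NININI
Step 2: Decrypt each letter (c - k) mod 26:
  F(5) - N(13) = (5-13) mod 26 = 18 = S
  I(8) - I(8) = (8-8) mod 26 = 0 = A
  S(18) - N(13) = (18-13) mod 26 = 5 = F
  M(12) - I(8) = (12-8) mod 26 = 4 = E
  G(6) - N(13) = (6-13) mod 26 = 19 = T
  G(6) - I(8) = (6-8) mod 26 = 24 = Y
Plaintext: SAFETY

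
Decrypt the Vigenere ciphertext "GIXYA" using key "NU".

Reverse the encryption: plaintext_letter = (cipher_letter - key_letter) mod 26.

Step 1: Extend key: NUNUN
Step 2: Decrypt each letter (c - k) mod 26:
  G(6) - N(13) = (6-13) mod 26 = 19 = T
  I(8) - U(20) = (8-20) mod 26 = 14 = O
  X(23) - N(13) = (23-13) mod 26 = 10 = K
  Y(24) - U(20) = (24-20) mod 26 = 4 = E
  A(0) - N(13) = (0-13) mod 26 = 13 = N
Plaintext: TOKEN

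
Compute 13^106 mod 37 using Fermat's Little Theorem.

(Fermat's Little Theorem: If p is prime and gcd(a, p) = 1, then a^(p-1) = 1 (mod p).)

Step 1: Since 37 is prime, by Fermat's Little Theorem: 13^36 = 1 (mod 37).
Step 2: Reduce exponent: 106 mod 36 = 34.
Step 3: So 13^106 = 13^34 (mod 37).
Step 4: 13^34 mod 37 = 30.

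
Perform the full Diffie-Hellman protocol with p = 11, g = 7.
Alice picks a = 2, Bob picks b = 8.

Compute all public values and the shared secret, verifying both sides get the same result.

Step 1: A = g^a mod p = 7^2 mod 11 = 5.
Step 2: B = g^b mod p = 7^8 mod 11 = 9.
Step 3: Alice computes s = B^a mod p = 9^2 mod 11 = 4.
Step 4: Bob computes s = A^b mod p = 5^8 mod 11 = 4.
Both sides agree: shared secret = 4.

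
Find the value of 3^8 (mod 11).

Step 1: Compute 3^8 mod 11 step by step, reducing modulo 11 at each step.
  3^1 mod 11 = 3
  3^2 mod 11 = (3 * 3) mod 11 = 9
  3^3 mod 11 = (9 * 3) mod 11 = 5
  3^4 mod 11 = (5 * 3) mod 11 = 4
  3^5 mod 11 = (4 * 3) mod 11 = 1
  3^6 mod 11 = (1 * 3) mod 11 = 3
  3^7 mod 11 = (3 * 3) mod 11 = 9
  3^8 mod 11 = (9 * 3) mod 11 = 5
Step 2: Result = 5.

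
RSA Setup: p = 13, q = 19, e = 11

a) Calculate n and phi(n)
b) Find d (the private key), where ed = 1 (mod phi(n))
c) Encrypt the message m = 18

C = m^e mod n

Step 1: n = 13 * 19 = 247.
Step 2: phi(n) = (13-1)(19-1) = 12 * 18 = 216.
Step 3: Find d = 11^(-1) mod 216 = 59.
  Verify: 11 * 59 = 649 = 1 (mod 216).
Step 4: C = 18^11 mod 247 = 151.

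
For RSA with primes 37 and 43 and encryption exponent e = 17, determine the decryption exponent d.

Step 1: n = 37 * 43 = 1591.
Step 2: phi(n) = 36 * 42 = 1512.
Step 3: Find d such that 17 * d = 1 (mod 1512).
Step 4: d = 17^(-1) mod 1512 = 89.
Verification: 17 * 89 = 1513 = 1 * 1512 + 1.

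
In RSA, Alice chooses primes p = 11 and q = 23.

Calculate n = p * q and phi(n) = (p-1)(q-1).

Step 1: n = p * q = 11 * 23 = 253.
Step 2: phi(n) = (p-1)(q-1) = 10 * 22 = 220.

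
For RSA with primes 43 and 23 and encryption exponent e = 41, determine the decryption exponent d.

Step 1: n = 43 * 23 = 989.
Step 2: phi(n) = 42 * 22 = 924.
Step 3: Find d such that 41 * d = 1 (mod 924).
Step 4: d = 41^(-1) mod 924 = 293.
Verification: 41 * 293 = 12013 = 13 * 924 + 1.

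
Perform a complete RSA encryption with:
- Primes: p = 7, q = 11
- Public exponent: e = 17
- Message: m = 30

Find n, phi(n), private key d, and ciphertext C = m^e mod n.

Step 1: n = 7 * 11 = 77.
Step 2: phi(n) = (7-1)(11-1) = 6 * 10 = 60.
Step 3: Find d = 17^(-1) mod 60 = 53.
  Verify: 17 * 53 = 901 = 1 (mod 60).
Step 4: C = 30^17 mod 77 = 46.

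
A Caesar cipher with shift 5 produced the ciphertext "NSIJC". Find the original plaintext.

Step 1: Reverse the shift by subtracting 5 from each letter position.
  N (position 13) -> position (13-5) mod 26 = 8 -> I
  S (position 18) -> position (18-5) mod 26 = 13 -> N
  I (position 8) -> position (8-5) mod 26 = 3 -> D
  J (position 9) -> position (9-5) mod 26 = 4 -> E
  C (position 2) -> position (2-5) mod 26 = 23 -> X
Decrypted message: INDEX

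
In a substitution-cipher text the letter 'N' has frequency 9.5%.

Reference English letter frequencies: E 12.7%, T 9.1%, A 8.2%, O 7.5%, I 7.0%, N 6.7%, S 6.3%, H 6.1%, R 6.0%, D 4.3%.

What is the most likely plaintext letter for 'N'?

Step 1: The observed frequency is 9.5%.
Step 2: Compare with English frequencies:
  E: 12.7% (difference: 3.2%)
  T: 9.1% (difference: 0.4%) <-- closest
  A: 8.2% (difference: 1.3%)
  O: 7.5% (difference: 2.0%)
  I: 7.0% (difference: 2.5%)
  N: 6.7% (difference: 2.8%)
  S: 6.3% (difference: 3.2%)
  H: 6.1% (difference: 3.4%)
  R: 6.0% (difference: 3.5%)
  D: 4.3% (difference: 5.2%)
Step 3: 'N' most likely represents 'T' (frequency 9.1%).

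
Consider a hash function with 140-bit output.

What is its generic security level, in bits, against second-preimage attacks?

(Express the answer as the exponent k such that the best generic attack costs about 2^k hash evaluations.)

Step 1: The hash has a 140-bit output.
Step 2: Second-preimage resistance means: given a specific input x, it should be infeasible to find a different y with h(y) = h(x).
With a 140-bit output, a generic search for a second preimage costs about 2^140 evaluations (each trial matches the fixed target with probability 2^-140).
Step 3: Security level = 140 bits.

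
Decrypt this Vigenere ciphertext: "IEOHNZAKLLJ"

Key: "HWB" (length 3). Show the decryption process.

Step 1: Key 'HWB' has length 3. Extended key: HWBHWBHWBHW
Step 2: Decrypt each position:
  I(8) - H(7) = 1 = B
  E(4) - W(22) = 8 = I
  O(14) - B(1) = 13 = N
  H(7) - H(7) = 0 = A
  N(13) - W(22) = 17 = R
  Z(25) - B(1) = 24 = Y
  A(0) - H(7) = 19 = T
  K(10) - W(22) = 14 = O
  L(11) - B(1) = 10 = K
  L(11) - H(7) = 4 = E
  J(9) - W(22) = 13 = N
Plaintext: BINARYTOKEN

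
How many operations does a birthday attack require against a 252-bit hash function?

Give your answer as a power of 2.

Step 1: The birthday paradox gives collision probability ~50% after sqrt(2^n) = 2^(n/2) hashes.
Step 2: For 252-bit output: 2^(252/2) = 2^126.
Step 3: Approximately 2^126 hash computations needed.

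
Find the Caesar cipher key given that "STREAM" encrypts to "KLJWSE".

Step 1: Compare first letters: S (position 18) -> K (position 10).
Step 2: Shift = (10 - 18) mod 26 = 18.
The shift value is 18.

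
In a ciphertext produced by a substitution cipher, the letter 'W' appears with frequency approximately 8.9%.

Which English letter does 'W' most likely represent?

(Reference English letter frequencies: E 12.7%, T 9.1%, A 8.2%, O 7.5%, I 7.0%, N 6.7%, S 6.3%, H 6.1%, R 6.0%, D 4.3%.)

Step 1: The observed frequency is 8.9%.
Step 2: Compare with English frequencies:
  E: 12.7% (difference: 3.8%)
  T: 9.1% (difference: 0.2%) <-- closest
  A: 8.2% (difference: 0.7%)
  O: 7.5% (difference: 1.4%)
  I: 7.0% (difference: 1.9%)
  N: 6.7% (difference: 2.2%)
  S: 6.3% (difference: 2.6%)
  H: 6.1% (difference: 2.8%)
  R: 6.0% (difference: 2.9%)
  D: 4.3% (difference: 4.6%)
Step 3: 'W' most likely represents 'T' (frequency 9.1%).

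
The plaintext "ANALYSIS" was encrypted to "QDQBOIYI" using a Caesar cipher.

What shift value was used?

Step 1: Compare first letters: A (position 0) -> Q (position 16).
Step 2: Shift = (16 - 0) mod 26 = 16.
The shift value is 16.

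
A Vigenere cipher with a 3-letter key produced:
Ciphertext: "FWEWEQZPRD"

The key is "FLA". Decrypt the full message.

Step 1: Key 'FLA' has length 3. Extended key: FLAFLAFLAF
Step 2: Decrypt each position:
  F(5) - F(5) = 0 = A
  W(22) - L(11) = 11 = L
  E(4) - A(0) = 4 = E
  W(22) - F(5) = 17 = R
  E(4) - L(11) = 19 = T
  Q(16) - A(0) = 16 = Q
  Z(25) - F(5) = 20 = U
  P(15) - L(11) = 4 = E
  R(17) - A(0) = 17 = R
  D(3) - F(5) = 24 = Y
Plaintext: ALERTQUERY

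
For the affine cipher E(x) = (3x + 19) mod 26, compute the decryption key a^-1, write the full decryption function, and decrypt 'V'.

Step 1: Find a^-1, the modular inverse of 3 mod 26.
Step 2: We need 3 * a^-1 = 1 (mod 26).
Step 3: 3 * 9 = 27 = 1 * 26 + 1, so a^-1 = 9.
Step 4: D(y) = 9(y - 19) mod 26.
Step 5: Apply to 'V' (y = 21): D(21) = 9 * (21 - 19) mod 26 = 9 * 2 mod 26 = 18 -> 'S'.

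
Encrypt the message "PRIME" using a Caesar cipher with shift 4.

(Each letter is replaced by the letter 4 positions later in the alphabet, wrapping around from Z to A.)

Step 1: For each letter, shift forward by 4 positions (mod 26).
  P (position 15) -> position (15+4) mod 26 = 19 -> T
  R (position 17) -> position (17+4) mod 26 = 21 -> V
  I (position 8) -> position (8+4) mod 26 = 12 -> M
  M (position 12) -> position (12+4) mod 26 = 16 -> Q
  E (position 4) -> position (4+4) mod 26 = 8 -> I
Result: TVMQI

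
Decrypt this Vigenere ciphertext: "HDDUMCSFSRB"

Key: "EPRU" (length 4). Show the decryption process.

Step 1: Key 'EPRU' has length 4. Extended key: EPRUEPRUEPR
Step 2: Decrypt each position:
  H(7) - E(4) = 3 = D
  D(3) - P(15) = 14 = O
  D(3) - R(17) = 12 = M
  U(20) - U(20) = 0 = A
  M(12) - E(4) = 8 = I
  C(2) - P(15) = 13 = N
  S(18) - R(17) = 1 = B
  F(5) - U(20) = 11 = L
  S(18) - E(4) = 14 = O
  R(17) - P(15) = 2 = C
  B(1) - R(17) = 10 = K
Plaintext: DOMAINBLOCK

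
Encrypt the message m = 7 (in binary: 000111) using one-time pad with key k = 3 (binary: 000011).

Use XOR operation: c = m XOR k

Step 1: Write out the XOR operation bit by bit:
  Message: 000111
  Key:     000011
  XOR:     000100
Step 2: Convert to decimal: 000100 = 4.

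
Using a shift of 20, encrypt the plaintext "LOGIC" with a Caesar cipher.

Step 1: For each letter, shift forward by 20 positions (mod 26).
  L (position 11) -> position (11+20) mod 26 = 5 -> F
  O (position 14) -> position (14+20) mod 26 = 8 -> I
  G (position 6) -> position (6+20) mod 26 = 0 -> A
  I (position 8) -> position (8+20) mod 26 = 2 -> C
  C (position 2) -> position (2+20) mod 26 = 22 -> W
Result: FIACW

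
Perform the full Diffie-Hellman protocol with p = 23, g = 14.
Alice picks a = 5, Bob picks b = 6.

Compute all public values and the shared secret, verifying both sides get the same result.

Step 1: A = g^a mod p = 14^5 mod 23 = 15.
Step 2: B = g^b mod p = 14^6 mod 23 = 3.
Step 3: Alice computes s = B^a mod p = 3^5 mod 23 = 13.
Step 4: Bob computes s = A^b mod p = 15^6 mod 23 = 13.
Both sides agree: shared secret = 13.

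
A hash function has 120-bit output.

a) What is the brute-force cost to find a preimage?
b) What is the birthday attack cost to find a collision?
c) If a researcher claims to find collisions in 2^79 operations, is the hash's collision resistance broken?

Step 1: Preimage resistance requires brute-force of 2^120 operations.
Step 2: Collision resistance (birthday bound) = 2^(120/2) = 2^60.
Step 3: The claimed attack costs 2^79 operations.
Step 4: Since 2^79 >= 2^60, the claimed attack is no faster than the generic birthday attack, so this does not break collision resistance.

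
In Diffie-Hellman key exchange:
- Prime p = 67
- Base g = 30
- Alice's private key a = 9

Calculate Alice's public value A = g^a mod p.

Step 1: A = g^a mod p = 30^9 mod 67.
  30^1 mod 67 = 30
  30^2 mod 67 = (30 * 30) mod 67 = 29
  30^3 mod 67 = (29 * 30) mod 67 = 66
  30^4 mod 67 = (66 * 30) mod 67 = 37
  30^5 mod 67 = (37 * 30) mod 67 = 38
  30^6 mod 67 = (38 * 30) mod 67 = 1
  30^7 mod 67 = (1 * 30) mod 67 = 30
  30^8 mod 67 = (30 * 30) mod 67 = 29
  30^9 mod 67 = (29 * 30) mod 67 = 66
Result: A = 66.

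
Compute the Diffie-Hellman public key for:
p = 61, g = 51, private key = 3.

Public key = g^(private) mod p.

Step 1: A = g^a mod p = 51^3 mod 61.
  51^1 mod 61 = 51
  51^2 mod 61 = (51 * 51) mod 61 = 39
  51^3 mod 61 = (39 * 51) mod 61 = 37
Result: A = 37.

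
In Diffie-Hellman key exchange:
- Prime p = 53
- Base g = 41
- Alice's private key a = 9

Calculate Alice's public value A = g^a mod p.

Step 1: A = g^a mod p = 41^9 mod 53.
  41^1 mod 53 = 41
  41^2 mod 53 = (41 * 41) mod 53 = 38
  41^3 mod 53 = (38 * 41) mod 53 = 21
  41^4 mod 53 = (21 * 41) mod 53 = 13
  41^5 mod 53 = (13 * 41) mod 53 = 3
  41^6 mod 53 = (3 * 41) mod 53 = 17
  41^7 mod 53 = (17 * 41) mod 53 = 8
  41^8 mod 53 = (8 * 41) mod 53 = 10
  41^9 mod 53 = (10 * 41) mod 53 = 39
Result: A = 39.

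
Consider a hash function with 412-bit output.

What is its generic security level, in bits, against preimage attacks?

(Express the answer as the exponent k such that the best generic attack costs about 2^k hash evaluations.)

Step 1: The hash has a 412-bit output.
Step 2: Preimage resistance means: given a digest h(x), it should be infeasible to find any input that hashes to it.
With a 412-bit output there are 2^412 possible digests, so a generic brute-force preimage search costs about 2^412 evaluations.
Step 3: Security level = 412 bits.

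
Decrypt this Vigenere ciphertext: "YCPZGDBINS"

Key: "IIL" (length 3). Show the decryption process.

Step 1: Key 'IIL' has length 3. Extended key: IILIILIILI
Step 2: Decrypt each position:
  Y(24) - I(8) = 16 = Q
  C(2) - I(8) = 20 = U
  P(15) - L(11) = 4 = E
  Z(25) - I(8) = 17 = R
  G(6) - I(8) = 24 = Y
  D(3) - L(11) = 18 = S
  B(1) - I(8) = 19 = T
  I(8) - I(8) = 0 = A
  N(13) - L(11) = 2 = C
  S(18) - I(8) = 10 = K
Plaintext: QUERYSTACK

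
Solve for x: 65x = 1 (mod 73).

Step 1: We need x such that 65 * x = 1 (mod 73).
Step 2: Using the extended Euclidean algorithm or trial:
  65 * 9 = 585 = 8 * 73 + 1.
Step 3: Since 585 mod 73 = 1, the inverse is x = 9.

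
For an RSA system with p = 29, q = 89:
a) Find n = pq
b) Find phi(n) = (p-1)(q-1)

Step 1: n = p * q = 29 * 89 = 2581.
Step 2: phi(n) = (p-1)(q-1) = 28 * 88 = 2464.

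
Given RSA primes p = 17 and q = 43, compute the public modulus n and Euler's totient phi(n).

Step 1: n = p * q = 17 * 43 = 731.
Step 2: phi(n) = (p-1)(q-1) = 16 * 42 = 672.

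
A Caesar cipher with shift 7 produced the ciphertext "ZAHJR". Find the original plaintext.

Step 1: Reverse the shift by subtracting 7 from each letter position.
  Z (position 25) -> position (25-7) mod 26 = 18 -> S
  A (position 0) -> position (0-7) mod 26 = 19 -> T
  H (position 7) -> position (7-7) mod 26 = 0 -> A
  J (position 9) -> position (9-7) mod 26 = 2 -> C
  R (position 17) -> position (17-7) mod 26 = 10 -> K
Decrypted message: STACK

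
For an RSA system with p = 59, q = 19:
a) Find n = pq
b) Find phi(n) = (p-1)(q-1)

Step 1: n = p * q = 59 * 19 = 1121.
Step 2: phi(n) = (p-1)(q-1) = 58 * 18 = 1044.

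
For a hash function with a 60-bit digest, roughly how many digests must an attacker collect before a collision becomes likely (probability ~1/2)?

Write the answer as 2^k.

Step 1: The birthday paradox gives collision probability ~50% after sqrt(2^n) = 2^(n/2) hashes.
Step 2: For 60-bit output: 2^(60/2) = 2^30.
Step 3: Approximately 2^30 hash computations needed.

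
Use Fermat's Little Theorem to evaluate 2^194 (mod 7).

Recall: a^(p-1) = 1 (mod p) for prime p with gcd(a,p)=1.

Step 1: Since 7 is prime, by Fermat's Little Theorem: 2^6 = 1 (mod 7).
Step 2: Reduce exponent: 194 mod 6 = 2.
Step 3: So 2^194 = 2^2 (mod 7).
Step 4: 2^2 mod 7 = 4.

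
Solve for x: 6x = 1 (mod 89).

Step 1: We need x such that 6 * x = 1 (mod 89).
Step 2: Using the extended Euclidean algorithm or trial:
  6 * 15 = 90 = 1 * 89 + 1.
Step 3: Since 90 mod 89 = 1, the inverse is x = 15.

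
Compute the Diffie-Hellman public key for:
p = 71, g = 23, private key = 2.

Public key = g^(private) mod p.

Step 1: A = g^a mod p = 23^2 mod 71.
  23^1 mod 71 = 23
  23^2 mod 71 = (23 * 23) mod 71 = 32
Result: A = 32.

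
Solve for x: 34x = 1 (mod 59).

Step 1: We need x such that 34 * x = 1 (mod 59).
Step 2: Using the extended Euclidean algorithm or trial:
  34 * 33 = 1122 = 19 * 59 + 1.
Step 3: Since 1122 mod 59 = 1, the inverse is x = 33.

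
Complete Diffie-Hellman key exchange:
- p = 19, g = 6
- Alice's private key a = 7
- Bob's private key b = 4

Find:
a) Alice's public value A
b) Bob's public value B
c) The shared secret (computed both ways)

Step 1: A = g^a mod p = 6^7 mod 19 = 9.
Step 2: B = g^b mod p = 6^4 mod 19 = 4.
Step 3: Alice computes s = B^a mod p = 4^7 mod 19 = 6.
Step 4: Bob computes s = A^b mod p = 9^4 mod 19 = 6.
Both sides agree: shared secret = 6.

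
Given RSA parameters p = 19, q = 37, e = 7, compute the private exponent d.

Step 1: n = 19 * 37 = 703.
Step 2: phi(n) = 18 * 36 = 648.
Step 3: Find d such that 7 * d = 1 (mod 648).
Step 4: d = 7^(-1) mod 648 = 463.
Verification: 7 * 463 = 3241 = 5 * 648 + 1.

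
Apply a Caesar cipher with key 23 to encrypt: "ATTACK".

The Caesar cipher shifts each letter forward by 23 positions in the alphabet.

Step 1: For each letter, shift forward by 23 positions (mod 26).
  A (position 0) -> position (0+23) mod 26 = 23 -> X
  T (position 19) -> position (19+23) mod 26 = 16 -> Q
  T (position 19) -> position (19+23) mod 26 = 16 -> Q
  A (position 0) -> position (0+23) mod 26 = 23 -> X
  C (position 2) -> position (2+23) mod 26 = 25 -> Z
  K (position 10) -> position (10+23) mod 26 = 7 -> H
Result: XQQXZH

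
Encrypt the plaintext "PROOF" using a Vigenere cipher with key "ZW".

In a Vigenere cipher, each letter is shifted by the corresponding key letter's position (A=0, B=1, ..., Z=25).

Step 1: Repeat key to match plaintext length:
  Plaintext: PROOF
  Key:       ZWZWZ
Step 2: Encrypt each letter:
  P(15) + Z(25) = (15+25) mod 26 = 14 = O
  R(17) + W(22) = (17+22) mod 26 = 13 = N
  O(14) + Z(25) = (14+25) mod 26 = 13 = N
  O(14) + W(22) = (14+22) mod 26 = 10 = K
  F(5) + Z(25) = (5+25) mod 26 = 4 = E
Ciphertext: ONNKE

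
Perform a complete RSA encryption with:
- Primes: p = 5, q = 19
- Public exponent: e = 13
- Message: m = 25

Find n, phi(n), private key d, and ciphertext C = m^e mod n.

Step 1: n = 5 * 19 = 95.
Step 2: phi(n) = (5-1)(19-1) = 4 * 18 = 72.
Step 3: Find d = 13^(-1) mod 72 = 61.
  Verify: 13 * 61 = 793 = 1 (mod 72).
Step 4: C = 25^13 mod 95 = 80.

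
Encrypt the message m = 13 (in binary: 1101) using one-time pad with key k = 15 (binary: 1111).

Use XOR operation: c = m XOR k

Step 1: Write out the XOR operation bit by bit:
  Message: 1101
  Key:     1111
  XOR:     0010
Step 2: Convert to decimal: 0010 = 2.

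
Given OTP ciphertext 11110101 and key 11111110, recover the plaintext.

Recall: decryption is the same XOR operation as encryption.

Step 1: XOR ciphertext with key:
  Ciphertext: 11110101
  Key:        11111110
  XOR:        00001011
Step 2: Plaintext = 00001011 = 11 in decimal.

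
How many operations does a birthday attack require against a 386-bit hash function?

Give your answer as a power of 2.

Step 1: The birthday paradox gives collision probability ~50% after sqrt(2^n) = 2^(n/2) hashes.
Step 2: For 386-bit output: 2^(386/2) = 2^193.
Step 3: Approximately 2^193 hash computations needed.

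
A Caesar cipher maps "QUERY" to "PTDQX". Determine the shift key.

Step 1: Compare first letters: Q (position 16) -> P (position 15).
Step 2: Shift = (15 - 16) mod 26 = 25.
The shift value is 25.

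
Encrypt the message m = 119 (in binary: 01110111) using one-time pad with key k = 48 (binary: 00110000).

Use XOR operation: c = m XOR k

Step 1: Write out the XOR operation bit by bit:
  Message: 01110111
  Key:     00110000
  XOR:     01000111
Step 2: Convert to decimal: 01000111 = 71.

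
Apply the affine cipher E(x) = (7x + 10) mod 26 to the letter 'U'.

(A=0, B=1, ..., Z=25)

Step 1: Convert 'U' to number: x = 20.
Step 2: E(20) = (7 * 20 + 10) mod 26 = 150 mod 26 = 20.
Step 3: Convert 20 back to letter: U.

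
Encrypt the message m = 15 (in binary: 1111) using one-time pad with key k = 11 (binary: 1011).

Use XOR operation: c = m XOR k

Step 1: Write out the XOR operation bit by bit:
  Message: 1111
  Key:     1011
  XOR:     0100
Step 2: Convert to decimal: 0100 = 4.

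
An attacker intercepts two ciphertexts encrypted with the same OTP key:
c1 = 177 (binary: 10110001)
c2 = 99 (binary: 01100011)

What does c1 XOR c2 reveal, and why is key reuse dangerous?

Step 1: c1 XOR c2 = (m1 XOR k) XOR (m2 XOR k).
Step 2: By XOR associativity/commutativity: = m1 XOR m2 XOR k XOR k = m1 XOR m2.
Step 3: 10110001 XOR 01100011 = 11010010 = 210.
Step 4: The key cancels out! An attacker learns m1 XOR m2 = 210, revealing the relationship between plaintexts.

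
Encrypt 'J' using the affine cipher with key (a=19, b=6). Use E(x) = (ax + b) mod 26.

Step 1: Convert 'J' to number: x = 9.
Step 2: E(9) = (19 * 9 + 6) mod 26 = 177 mod 26 = 21.
Step 3: Convert 21 back to letter: V.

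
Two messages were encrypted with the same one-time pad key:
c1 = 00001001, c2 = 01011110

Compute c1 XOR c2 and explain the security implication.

Step 1: c1 XOR c2 = (m1 XOR k) XOR (m2 XOR k).
Step 2: By XOR associativity/commutativity: = m1 XOR m2 XOR k XOR k = m1 XOR m2.
Step 3: 00001001 XOR 01011110 = 01010111 = 87.
Step 4: The key cancels out! An attacker learns m1 XOR m2 = 87, revealing the relationship between plaintexts.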